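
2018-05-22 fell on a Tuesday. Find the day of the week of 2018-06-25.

May 2018: 31 − 22 = 9 days remain.
June 1–25, 2018: 25 days.
Total: 9 + 25 = 34 days.
34 mod 7 = 6, so 6 days after Tuesday is Monday.

Monday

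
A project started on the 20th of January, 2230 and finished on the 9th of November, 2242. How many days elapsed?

4676

Day-of-year of January 20, 2230: 20.
Day-of-year of November 9, 2242: 313.
2230 has 365 days, so 365 − 20 = 345 days remain in 2230.
Full years 2231–2241: 8 common + 3 leap = 8×365 + 3×366 = 4018 days.
Total: 345 + 4018 + 313 = 4676 days.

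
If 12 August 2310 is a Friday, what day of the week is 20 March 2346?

From August 12, 2310 to August 12, 2345: 35 years, of which 9 contain a Feb 29 — 26×365 + 9×366 = 12784 days.
August 2345: 31 − 12 = 19 days remain.
Then September (30), October (31), November (30), December (31), January (31), February 2346 (28): 30 + 31 + 30 + 31 + 31 + 28 = 181 days.
March 1–20, 2346: 20 days.
Residual: 220 days.
Total: 13004 days.
13004 mod 7 = 5, so 5 days after Friday is Wednesday.

Wednesday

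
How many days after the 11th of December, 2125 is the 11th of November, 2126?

335

December 2125: 31 − 11 = 20 days remain.
Then 10 full months totalling 304 days.
November 1–11, 2126: 11 days.
Total: 20 + 304 + 11 = 335 days.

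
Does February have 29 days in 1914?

1914 is not a leap year.

No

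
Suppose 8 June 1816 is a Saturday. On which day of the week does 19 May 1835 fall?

From June 8, 1816 to June 8, 1834: 18 years, of which 4 contain a Feb 29 — 14×365 + 4×366 = 6574 days.
June 1834: 30 − 8 = 22 days remain.
Then 10 full months totalling 304 days.
May 1–19, 1835: 19 days.
Residual: 345 days.
Total: 6919 days.
6919 mod 7 = 3, so 3 days after Saturday is Tuesday.

Tuesday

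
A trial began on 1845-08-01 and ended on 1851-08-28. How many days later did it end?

August 1, 1845 → August 1, 1846: 365 days.
August 1, 1846 → August 1, 1847: 365 days.
August 1, 1847 → August 1, 1848: 366 days (1848 is a leap year).
August 1, 1848 → August 1, 1849: 365 days.
August 1, 1849 → August 1, 1850: 365 days.
August 1, 1850 → August 1, 1851: 365 days.
Within August 1851: 28 − 1 = 27 days.
Total: 2218 days.

2218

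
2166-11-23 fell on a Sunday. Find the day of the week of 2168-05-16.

Day-of-year of November 23, 2166: 327.
Day-of-year of May 16, 2168: 137.
2166 has 365 days, so 365 − 327 = 38 days remain in 2166.
Full years: 2167: 365. Sum = 365.
Total: 38 + 365 + 137 = 540 days.
540 mod 7 = 1, so 1 day after Sunday is Monday.

Monday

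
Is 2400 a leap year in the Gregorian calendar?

2400 is a leap year (divisible by 400).

Yes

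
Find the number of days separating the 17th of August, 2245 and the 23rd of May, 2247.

August 17, 2245 → August 17, 2246: 365 days.
August 2246: 31 − 17 = 14 days remain.
Then September (30), October (31), November (30), December (31), January (31), February 2247 (28), March (31), April (30): 30 + 31 + 30 + 31 + 31 + 28 + 31 + 30 = 242 days.
May 1–23, 2247: 23 days.
Residual: 279 days.
Total: 644 days.

644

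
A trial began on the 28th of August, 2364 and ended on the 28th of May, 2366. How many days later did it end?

638

Day-of-year of August 28, 2364: 241.
Day-of-year of May 28, 2366: 148.
2364 has 366 days, so 366 − 241 = 125 days remain in 2364.
Full years: 2365: 365. Sum = 365.
Total: 125 + 365 + 148 = 638 days.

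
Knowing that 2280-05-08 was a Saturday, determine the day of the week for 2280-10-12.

Tuesday

May 2280: 31 − 8 = 23 days remain.
Then June (30), July (31), August (31), September (30): 30 + 31 + 31 + 30 = 122 days.
October 1–12, 2280: 12 days.
Total: 23 + 122 + 12 = 157 days.
157 mod 7 = 3, so 3 days after Saturday is Tuesday.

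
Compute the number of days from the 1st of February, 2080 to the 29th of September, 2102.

From February 1, 2080 to February 1, 2102: 22 years, of which 5 contain a Feb 29 — 17×365 + 5×366 = 8035 days.
(2100 is not a leap year (divisible by 100 but not 400).)
February 2102: 28 − 1 = 27 days remain (2102 is not a leap year, so February has 28 days).
Then March (31), April (30), May (31), June (30), July (31), August (31): 31 + 30 + 31 + 30 + 31 + 31 = 184 days.
September 1–29, 2102: 29 days.
Residual: 240 days.
Total: 8275 days.

8275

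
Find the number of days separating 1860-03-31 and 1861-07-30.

March 1860: 31 − 31 = 0 days remain.
Then 15 full months totalling 456 days.
July 1–30, 1861: 30 days.
Total: 0 + 456 + 30 = 486 days.

486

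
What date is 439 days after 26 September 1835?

8 December 1836

Count 439 days after September 26, 1835:
September 1835: 30 − 26 = 4 days remain.
Then 14 full months totalling 427 days.
December 1–8, 1836: 8 days.
Total: 4 + 427 + 8 = 439 days.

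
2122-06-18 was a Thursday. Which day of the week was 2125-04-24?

Tuesday

June 18, 2122 → June 18, 2123: 365 days.
June 18, 2123 → June 18, 2124: 366 days (2124 is a leap year).
June 2124: 30 − 18 = 12 days remain.
Then 9 full months totalling 274 days.
April 1–24, 2125: 24 days.
Residual: 310 days.
Total: 1041 days.
1041 mod 7 = 5, so 5 days after Thursday is Tuesday.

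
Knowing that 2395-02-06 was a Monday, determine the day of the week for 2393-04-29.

Count forward from the earlier date (April 29, 2393) to the later (February 6, 2395):
April 29, 2393 → April 29, 2394: 365 days.
April 2394: 30 − 29 = 1 day remains.
Then 9 full months totalling 276 days.
February 1–6, 2395: 6 days (2395 is not a leap year).
Residual: 283 days.
Total: 648 days.
648 mod 7 = 4, so 4 days before Monday is Thursday.

Thursday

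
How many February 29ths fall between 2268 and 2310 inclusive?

Years divisible by 4 in [2268, 2310]: 2268, 2272, 2276, 2280, 2284, 2288, 2292, 2296, 2300, 2304, 2308.
Of these, 2300 is divisible by 100 but not 400, so not leap.
Leap years: 11 − 1 = 10.

10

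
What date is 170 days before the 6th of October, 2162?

the 19th of April, 2162

Count 170 days before October 6, 2162:
April 2162: 30 − 19 = 11 days remain.
Then May (31), June (30), July (31), August (31), September (30): 31 + 30 + 31 + 31 + 30 = 153 days.
October 1–6, 2162: 6 days.
Total: 11 + 153 + 6 = 170 days.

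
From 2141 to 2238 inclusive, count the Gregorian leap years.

23

Years divisible by 4: 2144, 2148, …, 2236 — 24 in all.
Of these, 2200 is divisible by 100 but not 400, so not leap.
Leap years: 24 − 1 = 23.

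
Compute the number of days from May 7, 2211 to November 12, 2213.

May 7, 2211 → May 7, 2212: 366 days (2212 is a leap year).
May 7, 2212 → May 7, 2213: 365 days.
May 2213: 31 − 7 = 24 days remain.
Then June (30), July (31), August (31), September (30), October (31): 30 + 31 + 31 + 30 + 31 = 153 days.
November 1–12, 2213: 12 days.
Residual: 189 days.
Total: 920 days.

920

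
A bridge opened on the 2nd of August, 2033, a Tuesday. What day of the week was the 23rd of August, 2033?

Within August 2033: 23 − 2 = 21 days.
21 is a multiple of 7, so the 23rd of August, 2033 falls on the same weekday: Tuesday.

Tuesday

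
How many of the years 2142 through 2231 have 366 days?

Years divisible by 4: 2144, 2148, …, 2228 — 22 in all.
Of these, 2200 is divisible by 100 but not 400, so not leap.
Leap years: 22 − 1 = 21.

21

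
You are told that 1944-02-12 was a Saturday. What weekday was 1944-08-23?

February 1944: 29 − 12 = 17 days remain (1944 is a leap year, so February has 29 days).
Then March (31), April (30), May (31), June (30), July (31): 31 + 30 + 31 + 30 + 31 = 153 days.
August 1–23, 1944: 23 days.
Total: 17 + 153 + 23 = 193 days.
193 mod 7 = 4, so 4 days after Saturday is Wednesday.

Wednesday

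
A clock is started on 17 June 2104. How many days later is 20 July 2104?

33

June 2104: 30 − 17 = 13 days remain.
July 1–20, 2104: 20 days.
Total: 13 + 20 = 33 days.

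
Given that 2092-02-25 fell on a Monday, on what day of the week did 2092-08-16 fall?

Saturday

February 2092: 29 − 25 = 4 days remain (2092 is a leap year, so February has 29 days).
Then March (31), April (30), May (31), June (30), July (31): 31 + 30 + 31 + 30 + 31 = 153 days.
August 1–16, 2092: 16 days.
Total: 4 + 153 + 16 = 173 days.
173 mod 7 = 5, so 5 days after Monday is Saturday.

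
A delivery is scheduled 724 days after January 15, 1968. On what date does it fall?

January 8, 1970

Count 724 days after January 15, 1968:
Day-of-year of January 15, 1968: 15.
Day-of-year of January 8, 1970: 8.
1968 has 366 days, so 366 − 15 = 351 days remain in 1968.
Full years: 1969: 365. Sum = 365.
Total: 351 + 365 + 8 = 724 days.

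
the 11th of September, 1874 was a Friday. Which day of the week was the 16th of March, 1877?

Friday

Day-of-year of September 11, 1874: 254.
Day-of-year of March 16, 1877: 75.
1874 has 365 days, so 365 − 254 = 111 days remain in 1874.
Full years: 1875: 365; 1876: 366. Sum = 731.
Total: 111 + 731 + 75 = 917 days.
917 is a multiple of 7, so the 16th of March, 1877 falls on the same weekday: Friday.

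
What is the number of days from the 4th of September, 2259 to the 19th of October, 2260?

411

September 4, 2259 → September 4, 2260: 366 days (2260 is a leap year).
September 2260: 30 − 4 = 26 days remain.
October 1–19, 2260: 19 days.
Residual: 45 days.
Total: 411 days.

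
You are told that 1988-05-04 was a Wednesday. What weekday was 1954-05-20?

Count forward from the earlier date (May 20, 1954) to the later (May 4, 1988):
From May 20, 1954 to May 20, 1987: 33 years, of which 8 contain a Feb 29 — 25×365 + 8×366 = 12053 days.
May 1987: 31 − 20 = 11 days remain.
Then 11 full months totalling 335 days.
May 1–4, 1988: 4 days.
Residual: 350 days.
Total: 12403 days.
12403 mod 7 = 6, so 6 days before Wednesday is Thursday.

Thursday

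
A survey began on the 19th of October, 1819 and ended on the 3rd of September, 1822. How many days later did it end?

Day-of-year of October 19, 1819: 292.
Day-of-year of September 3, 1822: 246.
1819 has 365 days, so 365 − 292 = 73 days remain in 1819.
Full years: 1820: 366; 1821: 365. Sum = 731.
Total: 73 + 731 + 246 = 1050 days.

1050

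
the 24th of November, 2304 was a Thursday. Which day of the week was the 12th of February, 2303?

Thursday

Count forward from the earlier date (February 12, 2303) to the later (November 24, 2304):
February 2303: 28 − 12 = 16 days remain (2303 is not a leap year, so February has 28 days).
Then 20 full months totalling 611 days.
November 1–24, 2304: 24 days.
Total: 16 + 611 + 24 = 651 days.
651 is a multiple of 7, so the 12th of February, 2303 falls on the same weekday: Thursday.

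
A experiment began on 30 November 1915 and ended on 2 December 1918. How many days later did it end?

1098

November 30, 1915 → November 30, 1916: 366 days (1916 is a leap year).
November 30, 1916 → November 30, 1917: 365 days.
November 30, 1917 → November 30, 1918: 365 days.
November 1918: 30 − 30 = 0 days remain.
December 1–2, 1918: 2 days.
Residual: 2 days.
Total: 1098 days.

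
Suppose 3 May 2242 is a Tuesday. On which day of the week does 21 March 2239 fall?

Count forward from the earlier date (March 21, 2239) to the later (May 3, 2242):
Day-of-year of March 21, 2239: 80.
Day-of-year of May 3, 2242: 123.
2239 has 365 days, so 365 − 80 = 285 days remain in 2239.
Full years: 2240: 366; 2241: 365. Sum = 731.
Total: 285 + 731 + 123 = 1139 days.
1139 mod 7 = 5, so 5 days before Tuesday is Thursday.

Thursday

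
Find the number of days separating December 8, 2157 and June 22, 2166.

3118

Day-of-year of December 8, 2157: 342.
Day-of-year of June 22, 2166: 173.
2157 has 365 days, so 365 − 342 = 23 days remain in 2157.
Full years 2158–2165: 6 common + 2 leap = 6×365 + 2×366 = 2922 days.
Total: 23 + 2922 + 173 = 3118 days.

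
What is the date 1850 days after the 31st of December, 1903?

the 23rd of January, 1909

Count 1850 days after December 31, 1903:
Day-of-year of December 31, 1903: 365.
Day-of-year of January 23, 1909: 23.
1903 has 365 days, so 365 − 365 = 0 days remain in 1903.
Full years: 1904: 366; 1905: 365; 1906: 365; 1907: 365; 1908: 366. Sum = 1827.
Total: 0 + 1827 + 23 = 1850 days.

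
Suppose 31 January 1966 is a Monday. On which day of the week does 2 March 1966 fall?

Wednesday

January 1966: 31 − 31 = 0 days remain.
Then February 1966 (28): 28 days.
March 1–2, 1966: 2 days.
Total: 0 + 28 + 2 = 30 days.
30 mod 7 = 2, so 2 days after Monday is Wednesday.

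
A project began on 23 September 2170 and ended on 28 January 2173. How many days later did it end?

858

Day-of-year of September 23, 2170: 266.
Day-of-year of January 28, 2173: 28.
2170 has 365 days, so 365 − 266 = 99 days remain in 2170.
Full years: 2171: 365; 2172: 366. Sum = 731.
Total: 99 + 731 + 28 = 858 days.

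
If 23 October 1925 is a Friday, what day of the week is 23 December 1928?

Day-of-year of October 23, 1925: 296.
Day-of-year of December 23, 1928: 358.
1925 has 365 days, so 365 − 296 = 69 days remain in 1925.
Full years: 1926: 365; 1927: 365. Sum = 730.
Total: 69 + 730 + 358 = 1157 days.
1157 mod 7 = 2, so 2 days after Friday is Sunday.

Sunday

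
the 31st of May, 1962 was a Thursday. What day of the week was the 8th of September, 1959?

Tuesday

Count forward from the earlier date (September 8, 1959) to the later (May 31, 1962):
Day-of-year of September 8, 1959: 251.
Day-of-year of May 31, 1962: 151.
1959 has 365 days, so 365 − 251 = 114 days remain in 1959.
Full years: 1960: 366; 1961: 365. Sum = 731.
Total: 114 + 731 + 151 = 996 days.
996 mod 7 = 2, so 2 days before Thursday is Tuesday.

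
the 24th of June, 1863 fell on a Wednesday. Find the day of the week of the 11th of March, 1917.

Sunday

From June 24, 1863 to June 24, 1916: 53 years, of which 13 contain a Feb 29 — 40×365 + 13×366 = 19358 days.
(1900 is not a leap year (divisible by 100 but not 400).)
June 1916: 30 − 24 = 6 days remain.
Then July (31), August (31), September (30), October (31), November (30), December (31), January (31), February 1917 (28): 31 + 31 + 30 + 31 + 30 + 31 + 31 + 28 = 243 days.
March 1–11, 1917: 11 days.
Residual: 260 days.
Total: 19618 days.
19618 mod 7 = 4, so 4 days after Wednesday is Sunday.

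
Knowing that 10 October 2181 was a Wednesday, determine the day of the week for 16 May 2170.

Wednesday

Count forward from the earlier date (May 16, 2170) to the later (October 10, 2181):
From May 16, 2170 to May 16, 2181: 11 years, of which 3 contain a Feb 29 — 8×365 + 3×366 = 4018 days.
May 2181: 31 − 16 = 15 days remain.
Then June (30), July (31), August (31), September (30): 30 + 31 + 31 + 30 = 122 days.
October 1–10, 2181: 10 days.
Residual: 147 days.
Total: 4165 days.
4165 is a multiple of 7, so 16 May 2170 falls on the same weekday: Wednesday.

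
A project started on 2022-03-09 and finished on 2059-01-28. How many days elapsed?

Day-of-year of March 9, 2022: 68.
Day-of-year of January 28, 2059: 28.
2022 has 365 days, so 365 − 68 = 297 days remain in 2022.
Full years 2023–2058: 27 common + 9 leap = 27×365 + 9×366 = 13149 days.
Total: 297 + 13149 + 28 = 13474 days.

13474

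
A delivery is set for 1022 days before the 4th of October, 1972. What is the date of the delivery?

the 17th of December, 1969

Count 1022 days before October 4, 1972:
December 17, 1969 → December 17, 1970: 365 days.
December 17, 1970 → December 17, 1971: 365 days.
December 1971: 31 − 17 = 14 days remain.
Then 9 full months totalling 274 days.
October 1–4, 1972: 4 days.
Residual: 292 days.
Total: 1022 days.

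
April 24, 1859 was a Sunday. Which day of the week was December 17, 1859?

April 1859: 30 − 24 = 6 days remain.
Then May (31), June (30), July (31), August (31), September (30), October (31), November (30): 31 + 30 + 31 + 31 + 30 + 31 + 30 = 214 days.
December 1–17, 1859: 17 days.
Total: 6 + 214 + 17 = 237 days.
237 mod 7 = 6, so 6 days after Sunday is Saturday.

Saturday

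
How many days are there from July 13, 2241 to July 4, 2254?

4739

From July 13, 2241 to July 13, 2253: 12 years, of which 3 contain a Feb 29 — 9×365 + 3×366 = 4383 days.
July 2253: 31 − 13 = 18 days remain.
Then 11 full months totalling 334 days.
July 1–4, 2254: 4 days.
Residual: 356 days.
Total: 4739 days.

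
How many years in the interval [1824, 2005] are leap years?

45

Years divisible by 4: 1824, 1828, …, 2004 — 46 in all.
Of these, 1900 is divisible by 100 but not 400, so not leap.
2000 is divisible by 400, so still leap.
Leap years: 46 − 1 = 45.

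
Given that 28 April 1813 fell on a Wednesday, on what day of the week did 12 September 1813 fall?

April 1813: 30 − 28 = 2 days remain.
Then May (31), June (30), July (31), August (31): 31 + 30 + 31 + 31 = 123 days.
September 1–12, 1813: 12 days.
Total: 2 + 123 + 12 = 137 days.
137 mod 7 = 4, so 4 days after Wednesday is Sunday.

Sunday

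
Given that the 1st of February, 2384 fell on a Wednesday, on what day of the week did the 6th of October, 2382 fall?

Count forward from the earlier date (October 6, 2382) to the later (February 1, 2384):
Day-of-year of October 6, 2382: 279.
Day-of-year of February 1, 2384: 32.
2382 has 365 days, so 365 − 279 = 86 days remain in 2382.
Full years: 2383: 365. Sum = 365.
Total: 86 + 365 + 32 = 483 days.
483 is a multiple of 7, so the 6th of October, 2382 falls on the same weekday: Wednesday.

Wednesday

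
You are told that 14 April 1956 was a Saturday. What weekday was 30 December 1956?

April 1956: 30 − 14 = 16 days remain.
Then May (31), June (30), July (31), August (31), September (30), October (31), November (30): 31 + 30 + 31 + 31 + 30 + 31 + 30 = 214 days.
December 1–30, 1956: 30 days.
Total: 16 + 214 + 30 = 260 days.
260 mod 7 = 1, so 1 day after Saturday is Sunday.

Sunday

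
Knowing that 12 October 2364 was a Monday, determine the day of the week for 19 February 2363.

Count forward from the earlier date (February 19, 2363) to the later (October 12, 2364):
February 19, 2363 → February 19, 2364: 365 days.
February 2364: 29 − 19 = 10 days remain (2364 is a leap year, so February has 29 days).
Then March (31), April (30), May (31), June (30), July (31), August (31), September (30): 31 + 30 + 31 + 30 + 31 + 31 + 30 = 214 days.
October 1–12, 2364: 12 days.
Residual: 236 days.
Total: 601 days.
601 mod 7 = 6, so 6 days before Monday is Tuesday.

Tuesday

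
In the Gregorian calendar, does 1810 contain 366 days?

No

1810 is not a leap year.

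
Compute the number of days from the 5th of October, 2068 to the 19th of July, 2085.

6131

From October 5, 2068 to October 5, 2084: 16 years, of which 4 contain a Feb 29 — 12×365 + 4×366 = 5844 days.
October 2084: 31 − 5 = 26 days remain.
Then November (30), December (31), January (31), February 2085 (28), March (31), April (30), May (31), June (30): 30 + 31 + 31 + 28 + 31 + 30 + 31 + 30 = 242 days.
July 1–19, 2085: 19 days.
Residual: 287 days.
Total: 6131 days.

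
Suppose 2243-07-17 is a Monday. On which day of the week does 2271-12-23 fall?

Day-of-year of July 17, 2243: 198.
Day-of-year of December 23, 2271: 357.
2243 has 365 days, so 365 − 198 = 167 days remain in 2243.
Full years 2244–2270: 20 common + 7 leap = 20×365 + 7×366 = 9862 days.
Total: 167 + 9862 + 357 = 10386 days.
10386 mod 7 = 5, so 5 days after Monday is Saturday.

Saturday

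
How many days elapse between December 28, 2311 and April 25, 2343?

11441

From December 28, 2311 to December 28, 2342: 31 years, of which 8 contain a Feb 29 — 23×365 + 8×366 = 11323 days.
December 2342: 31 − 28 = 3 days remain.
Then January (31), February 2343 (28), March (31): 31 + 28 + 31 = 90 days.
April 1–25, 2343: 25 days.
Residual: 118 days.
Total: 11441 days.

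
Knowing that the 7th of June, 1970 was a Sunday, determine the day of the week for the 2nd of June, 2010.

Wednesday

From June 7, 1970 to June 7, 2009: 39 years, of which 10 contain a Feb 29 — 29×365 + 10×366 = 14245 days.
(2000 is a leap year (divisible by 400).)
June 2009: 30 − 7 = 23 days remain.
Then 11 full months totalling 335 days.
June 1–2, 2010: 2 days.
Residual: 360 days.
Total: 14605 days.
14605 mod 7 = 3, so 3 days after Sunday is Wednesday.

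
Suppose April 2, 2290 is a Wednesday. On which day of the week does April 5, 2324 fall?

From April 2, 2290 to April 2, 2324: 34 years, of which 8 contain a Feb 29 — 26×365 + 8×366 = 12418 days.
(2300 is not a leap year (divisible by 100 but not 400).)
Within April 2324: 5 − 2 = 3 days.
Total: 12421 days.
12421 mod 7 = 3, so 3 days after Wednesday is Saturday.

Saturday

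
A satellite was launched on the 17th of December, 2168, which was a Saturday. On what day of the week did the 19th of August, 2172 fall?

Wednesday

Day-of-year of December 17, 2168: 352.
Day-of-year of August 19, 2172: 232.
2168 has 366 days, so 366 − 352 = 14 days remain in 2168.
Full years: 2169: 365; 2170: 365; 2171: 365. Sum = 1095.
Total: 14 + 1095 + 232 = 1341 days.
1341 mod 7 = 4, so 4 days after Saturday is Wednesday.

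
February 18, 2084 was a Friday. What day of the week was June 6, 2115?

Thursday

Day-of-year of February 18, 2084: 49.
Day-of-year of June 6, 2115: 157.
2084 has 366 days, so 366 − 49 = 317 days remain in 2084.
Full years 2085–2114: 24 common + 6 leap = 24×365 + 6×366 = 10956 days.
Total: 317 + 10956 + 157 = 11430 days.
11430 mod 7 = 6, so 6 days after Friday is Thursday.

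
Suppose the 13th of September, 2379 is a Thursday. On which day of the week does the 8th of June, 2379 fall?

Count forward from the earlier date (June 8, 2379) to the later (September 13, 2379):
June 2379: 30 − 8 = 22 days remain.
Then July (31), August (31): 31 + 31 = 62 days.
September 1–13, 2379: 13 days.
Total: 22 + 62 + 13 = 97 days.
97 mod 7 = 6, so 6 days before Thursday is Friday.

Friday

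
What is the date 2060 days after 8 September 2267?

29 April 2273

Count 2060 days after September 8, 2267:
Day-of-year of September 8, 2267: 251.
Day-of-year of April 29, 2273: 119.
2267 has 365 days, so 365 − 251 = 114 days remain in 2267.
Full years: 2268: 366; 2269: 365; 2270: 365; 2271: 365; 2272: 366. Sum = 1827.
Total: 114 + 1827 + 119 = 2060 days.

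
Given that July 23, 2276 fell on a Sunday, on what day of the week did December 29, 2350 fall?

Friday

From July 23, 2276 to July 23, 2350: 74 years, of which 17 contain a Feb 29 — 57×365 + 17×366 = 27027 days.
(2300 is not a leap year (divisible by 100 but not 400).)
July 2350: 31 − 23 = 8 days remain.
Then August (31), September (30), October (31), November (30): 31 + 30 + 31 + 30 = 122 days.
December 1–29, 2350: 29 days.
Residual: 159 days.
Total: 27186 days.
27186 mod 7 = 5, so 5 days after Sunday is Friday.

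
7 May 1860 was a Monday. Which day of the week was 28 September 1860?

May 1860: 31 − 7 = 24 days remain.
Then June (30), July (31), August (31): 30 + 31 + 31 = 92 days.
September 1–28, 1860: 28 days.
Total: 24 + 92 + 28 = 144 days.
144 mod 7 = 4, so 4 days after Monday is Friday.

Friday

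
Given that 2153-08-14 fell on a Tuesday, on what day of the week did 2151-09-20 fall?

Count forward from the earlier date (September 20, 2151) to the later (August 14, 2153):
September 20, 2151 → September 20, 2152: 366 days (2152 is a leap year).
September 2152: 30 − 20 = 10 days remain.
Then 10 full months totalling 304 days.
August 1–14, 2153: 14 days.
Residual: 328 days.
Total: 694 days.
694 mod 7 = 1, so 1 day before Tuesday is Monday.

Monday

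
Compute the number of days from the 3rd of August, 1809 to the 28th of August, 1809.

Within August 1809: 28 − 3 = 25 days.

25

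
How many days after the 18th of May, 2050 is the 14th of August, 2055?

May 18, 2050 → May 18, 2051: 365 days.
May 18, 2051 → May 18, 2052: 366 days (2052 is a leap year).
May 18, 2052 → May 18, 2053: 365 days.
May 18, 2053 → May 18, 2054: 365 days.
May 18, 2054 → May 18, 2055: 365 days.
May 2055: 31 − 18 = 13 days remain.
Then June (30), July (31): 30 + 31 = 61 days.
August 1–14, 2055: 14 days.
Residual: 88 days.
Total: 1914 days.

1914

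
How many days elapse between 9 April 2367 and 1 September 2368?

511

April 9, 2367 → April 9, 2368: 366 days (2368 is a leap year).
April 2368: 30 − 9 = 21 days remain.
Then May (31), June (30), July (31), August (31): 31 + 30 + 31 + 31 = 123 days.
September 1, 2368: 1 day.
Residual: 145 days.
Total: 511 days.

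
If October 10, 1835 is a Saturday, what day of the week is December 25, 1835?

Friday

October 1835: 31 − 10 = 21 days remain.
Then November (30): 30 days.
December 1–25, 1835: 25 days.
Total: 21 + 30 + 25 = 76 days.
76 mod 7 = 6, so 6 days after Saturday is Friday.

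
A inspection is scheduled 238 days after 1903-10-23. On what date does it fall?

1904-06-17

Count 238 days after October 23, 1903:
Day-of-year of October 23, 1903: 296.
Day-of-year of June 17, 1904: 169.
1903 has 365 days, so 365 − 296 = 69 days remain in 1903.
Total: 69 + 169 = 238 days.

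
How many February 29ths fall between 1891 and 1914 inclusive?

5

Years divisible by 4 in [1891, 1914]: 1892, 1896, 1900, 1904, 1908, 1912.
Of these, 1900 is divisible by 100 but not 400, so not leap.
Leap years: 6 − 1 = 5.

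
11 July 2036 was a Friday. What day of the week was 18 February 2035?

Count forward from the earlier date (February 18, 2035) to the later (July 11, 2036):
Day-of-year of February 18, 2035: 49.
Day-of-year of July 11, 2036: 193.
2035 has 365 days, so 365 − 49 = 316 days remain in 2035.
Total: 316 + 193 = 509 days.
509 mod 7 = 5, so 5 days before Friday is Sunday.

Sunday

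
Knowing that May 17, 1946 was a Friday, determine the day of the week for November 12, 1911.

Sunday

Count forward from the earlier date (November 12, 1911) to the later (May 17, 1946):
Day-of-year of November 12, 1911: 316.
Day-of-year of May 17, 1946: 137.
1911 has 365 days, so 365 − 316 = 49 days remain in 1911.
Full years 1912–1945: 25 common + 9 leap = 25×365 + 9×366 = 12419 days.
Total: 49 + 12419 + 137 = 12605 days.
12605 mod 7 = 5, so 5 days before Friday is Sunday.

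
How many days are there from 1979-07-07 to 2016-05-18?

From July 7, 1979 to July 7, 2015: 36 years, of which 9 contain a Feb 29 — 27×365 + 9×366 = 13149 days.
(2000 is a leap year (divisible by 400).)
July 2015: 31 − 7 = 24 days remain.
Then 9 full months totalling 274 days.
May 1–18, 2016: 18 days.
Residual: 316 days.
Total: 13465 days.

13465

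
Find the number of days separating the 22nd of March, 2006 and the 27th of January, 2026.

7251

Day-of-year of March 22, 2006: 81.
Day-of-year of January 27, 2026: 27.
2006 has 365 days, so 365 − 81 = 284 days remain in 2006.
Full years 2007–2025: 14 common + 5 leap = 14×365 + 5×366 = 6940 days.
Total: 284 + 6940 + 27 = 7251 days.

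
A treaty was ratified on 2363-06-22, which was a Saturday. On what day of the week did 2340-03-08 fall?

Friday

Count forward from the earlier date (March 8, 2340) to the later (June 22, 2363):
Day-of-year of March 8, 2340: 68.
Day-of-year of June 22, 2363: 173.
2340 has 366 days, so 366 − 68 = 298 days remain in 2340.
Full years 2341–2362: 17 common + 5 leap = 17×365 + 5×366 = 8035 days.
Total: 298 + 8035 + 173 = 8506 days.
8506 mod 7 = 1, so 1 day before Saturday is Friday.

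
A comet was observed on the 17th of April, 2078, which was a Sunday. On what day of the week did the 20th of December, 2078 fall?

April 2078: 30 − 17 = 13 days remain.
Then May (31), June (30), July (31), August (31), September (30), October (31), November (30): 31 + 30 + 31 + 31 + 30 + 31 + 30 = 214 days.
December 1–20, 2078: 20 days.
Total: 13 + 214 + 20 = 247 days.
247 mod 7 = 2, so 2 days after Sunday is Tuesday.

Tuesday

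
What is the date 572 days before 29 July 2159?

3 January 2158

Count 572 days before July 29, 2159:
January 3, 2158 → January 3, 2159: 365 days.
January 2159: 31 − 3 = 28 days remain.
Then February 2159 (28), March (31), April (30), May (31), June (30): 28 + 31 + 30 + 31 + 30 = 150 days.
July 1–29, 2159: 29 days.
Residual: 207 days.
Total: 572 days.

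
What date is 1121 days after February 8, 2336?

March 5, 2339

Count 1121 days after February 8, 2336:
February 8, 2336 → February 8, 2337: 366 days (2336 is a leap year).
February 8, 2337 → February 8, 2338: 365 days.
February 8, 2338 → February 8, 2339: 365 days.
February 2339: 28 − 8 = 20 days remain (2339 is not a leap year, so February has 28 days).
March 1–5, 2339: 5 days.
Residual: 25 days.
Total: 1121 days.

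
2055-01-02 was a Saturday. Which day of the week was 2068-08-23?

Thursday

From January 2, 2055 to January 2, 2068: 13 years, of which 3 contain a Feb 29 — 10×365 + 3×366 = 4748 days.
January 2068: 31 − 2 = 29 days remain.
Then February 2068 (29), March (31), April (30), May (31), June (30), July (31): 29 + 31 + 30 + 31 + 30 + 31 = 182 days.
August 1–23, 2068: 23 days.
Residual: 234 days.
Total: 4982 days.
4982 mod 7 = 5, so 5 days after Saturday is Thursday.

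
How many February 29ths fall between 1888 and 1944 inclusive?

Years divisible by 4: 1888, 1892, …, 1944 — 15 in all.
Of these, 1900 is divisible by 100 but not 400, so not leap.
Leap years: 15 − 1 = 14.

14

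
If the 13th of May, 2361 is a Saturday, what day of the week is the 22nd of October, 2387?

Thursday

Day-of-year of May 13, 2361: 133.
Day-of-year of October 22, 2387: 295.
2361 has 365 days, so 365 − 133 = 232 days remain in 2361.
Full years 2362–2386: 19 common + 6 leap = 19×365 + 6×366 = 9131 days.
Total: 232 + 9131 + 295 = 9658 days.
9658 mod 7 = 5, so 5 days after Saturday is Thursday.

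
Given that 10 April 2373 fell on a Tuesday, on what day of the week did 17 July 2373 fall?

Tuesday

April 2373: 30 − 10 = 20 days remain.
Then May (31), June (30): 31 + 30 = 61 days.
July 1–17, 2373: 17 days.
Total: 20 + 61 + 17 = 98 days.
98 is a multiple of 7, so 17 July 2373 falls on the same weekday: Tuesday.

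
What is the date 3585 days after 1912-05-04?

1922-02-26

Count 3585 days after May 4, 1912:
Day-of-year of May 4, 1912: 125.
Day-of-year of February 26, 1922: 57.
1912 has 366 days, so 366 − 125 = 241 days remain in 1912.
Full years 1913–1921: 7 common + 2 leap = 7×365 + 2×366 = 3287 days.
Total: 241 + 3287 + 57 = 3585 days.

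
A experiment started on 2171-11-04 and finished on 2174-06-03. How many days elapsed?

Day-of-year of November 4, 2171: 308.
Day-of-year of June 3, 2174: 154.
2171 has 365 days, so 365 − 308 = 57 days remain in 2171.
Full years: 2172: 366; 2173: 365. Sum = 731.
Total: 57 + 731 + 154 = 942 days.

942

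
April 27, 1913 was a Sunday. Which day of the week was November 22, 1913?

April 1913: 30 − 27 = 3 days remain.
Then May (31), June (30), July (31), August (31), September (30), October (31): 31 + 30 + 31 + 31 + 30 + 31 = 184 days.
November 1–22, 1913: 22 days.
Total: 3 + 184 + 22 = 209 days.
209 mod 7 = 6, so 6 days after Sunday is Saturday.

Saturday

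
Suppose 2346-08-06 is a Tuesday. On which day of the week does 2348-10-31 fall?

Sunday

August 6, 2346 → August 6, 2347: 365 days.
August 6, 2347 → August 6, 2348: 366 days (2348 is a leap year).
August 2348: 31 − 6 = 25 days remain.
Then September (30): 30 days.
October 1–31, 2348: 31 days.
Residual: 86 days.
Total: 817 days.
817 mod 7 = 5, so 5 days after Tuesday is Sunday.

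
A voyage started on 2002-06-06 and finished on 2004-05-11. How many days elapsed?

705

Day-of-year of June 6, 2002: 157.
Day-of-year of May 11, 2004: 132.
2002 has 365 days, so 365 − 157 = 208 days remain in 2002.
Full years: 2003: 365. Sum = 365.
Total: 208 + 365 + 132 = 705 days.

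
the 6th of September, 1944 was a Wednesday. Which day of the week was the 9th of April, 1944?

Count forward from the earlier date (April 9, 1944) to the later (September 6, 1944):
April 1944: 30 − 9 = 21 days remain.
Then May (31), June (30), July (31), August (31): 31 + 30 + 31 + 31 = 123 days.
September 1–6, 1944: 6 days.
Total: 21 + 123 + 6 = 150 days.
150 mod 7 = 3, so 3 days before Wednesday is Sunday.

Sunday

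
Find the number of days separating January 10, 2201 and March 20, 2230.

10661

Day-of-year of January 10, 2201: 10.
Day-of-year of March 20, 2230: 79.
2201 has 365 days, so 365 − 10 = 355 days remain in 2201.
Full years 2202–2229: 21 common + 7 leap = 21×365 + 7×366 = 10227 days.
Total: 355 + 10227 + 79 = 10661 days.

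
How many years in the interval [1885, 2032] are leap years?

36

Years divisible by 4: 1888, 1892, …, 2032 — 37 in all.
Of these, 1900 is divisible by 100 but not 400, so not leap.
2000 is divisible by 400, so still leap.
Leap years: 37 − 1 = 36.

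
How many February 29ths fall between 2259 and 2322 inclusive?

Years divisible by 4: 2260, 2264, …, 2320 — 16 in all.
Of these, 2300 is divisible by 100 but not 400, so not leap.
Leap years: 16 − 1 = 15.

15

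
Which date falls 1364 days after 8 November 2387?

3 August 2391

Count 1364 days after November 8, 2387:
Day-of-year of November 8, 2387: 312.
Day-of-year of August 3, 2391: 215.
2387 has 365 days, so 365 − 312 = 53 days remain in 2387.
Full years: 2388: 366; 2389: 365; 2390: 365. Sum = 1096.
Total: 53 + 1096 + 215 = 1364 days.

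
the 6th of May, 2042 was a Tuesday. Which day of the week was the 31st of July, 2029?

Tuesday

Count forward from the earlier date (July 31, 2029) to the later (May 6, 2042):
Day-of-year of July 31, 2029: 212.
Day-of-year of May 6, 2042: 126.
2029 has 365 days, so 365 − 212 = 153 days remain in 2029.
Full years 2030–2041: 9 common + 3 leap = 9×365 + 3×366 = 4383 days.
Total: 153 + 4383 + 126 = 4662 days.
4662 is a multiple of 7, so the 31st of July, 2029 falls on the same weekday: Tuesday.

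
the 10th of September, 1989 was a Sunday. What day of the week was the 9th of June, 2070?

Monday

Day-of-year of September 10, 1989: 253.
Day-of-year of June 9, 2070: 160.
1989 has 365 days, so 365 − 253 = 112 days remain in 1989.
Full years 1990–2069: 60 common + 20 leap = 60×365 + 20×366 = 29220 days.
Total: 112 + 29220 + 160 = 29492 days.
29492 mod 7 = 1, so 1 day after Sunday is Monday.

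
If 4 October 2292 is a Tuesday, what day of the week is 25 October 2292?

Within October 2292: 25 − 4 = 21 days.
21 is a multiple of 7, so 25 October 2292 falls on the same weekday: Tuesday.

Tuesday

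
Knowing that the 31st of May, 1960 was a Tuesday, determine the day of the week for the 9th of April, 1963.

Tuesday

Day-of-year of May 31, 1960: 152.
Day-of-year of April 9, 1963: 99.
1960 has 366 days, so 366 − 152 = 214 days remain in 1960.
Full years: 1961: 365; 1962: 365. Sum = 730.
Total: 214 + 730 + 99 = 1043 days.
1043 is a multiple of 7, so the 9th of April, 1963 falls on the same weekday: Tuesday.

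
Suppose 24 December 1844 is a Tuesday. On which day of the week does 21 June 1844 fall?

Count forward from the earlier date (June 21, 1844) to the later (December 24, 1844):
June 1844: 30 − 21 = 9 days remain.
Then July (31), August (31), September (30), October (31), November (30): 31 + 31 + 30 + 31 + 30 = 153 days.
December 1–24, 1844: 24 days.
Total: 9 + 153 + 24 = 186 days.
186 mod 7 = 4, so 4 days before Tuesday is Friday.

Friday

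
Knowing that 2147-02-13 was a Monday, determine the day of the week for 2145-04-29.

Thursday

Count forward from the earlier date (April 29, 2145) to the later (February 13, 2147):
April 2145: 30 − 29 = 1 day remains.
Then 21 full months totalling 641 days.
February 1–13, 2147: 13 days (2147 is not a leap year).
Total: 1 + 641 + 13 = 655 days.
655 mod 7 = 4, so 4 days before Monday is Thursday.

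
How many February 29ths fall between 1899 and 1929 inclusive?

7

Years divisible by 4 in [1899, 1929]: 1900, 1904, 1908, 1912, 1916, 1920, 1924, 1928.
Of these, 1900 is divisible by 100 but not 400, so not leap.
Leap years: 8 − 1 = 7.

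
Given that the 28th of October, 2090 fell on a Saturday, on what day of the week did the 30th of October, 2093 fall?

Friday

October 28, 2090 → October 28, 2091: 365 days.
October 28, 2091 → October 28, 2092: 366 days (2092 is a leap year).
October 28, 2092 → October 28, 2093: 365 days.
Within October 2093: 30 − 28 = 2 days.
Total: 1098 days.
1098 mod 7 = 6, so 6 days after Saturday is Friday.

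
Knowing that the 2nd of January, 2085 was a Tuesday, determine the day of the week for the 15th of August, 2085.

January 2085: 31 − 2 = 29 days remain.
Then February 2085 (28), March (31), April (30), May (31), June (30), July (31): 28 + 31 + 30 + 31 + 30 + 31 = 181 days.
August 1–15, 2085: 15 days.
Total: 29 + 181 + 15 = 225 days.
225 mod 7 = 1, so 1 day after Tuesday is Wednesday.

Wednesday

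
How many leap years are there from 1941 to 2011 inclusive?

Years divisible by 4: 1944, 1948, …, 2008 — 17 in all.
2000 is divisible by 400, so still leap.
No century exceptions apply. Count: 17.

17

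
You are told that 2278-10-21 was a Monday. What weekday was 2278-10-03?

Count forward from the earlier date (October 3, 2278) to the later (October 21, 2278):
Within October 2278: 21 − 3 = 18 days.
18 mod 7 = 4, so 4 days before Monday is Thursday.

Thursday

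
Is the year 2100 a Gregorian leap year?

2100 is not a leap year (divisible by 100 but not 400).

No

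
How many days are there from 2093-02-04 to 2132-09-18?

From February 4, 2093 to February 4, 2132: 39 years, of which 8 contain a Feb 29 — 31×365 + 8×366 = 14243 days.
(2100 is not a leap year (divisible by 100 but not 400).)
February 2132: 29 − 4 = 25 days remain (2132 is a leap year, so February has 29 days).
Then March (31), April (30), May (31), June (30), July (31), August (31): 31 + 30 + 31 + 30 + 31 + 31 = 184 days.
September 1–18, 2132: 18 days.
Residual: 227 days.
Total: 14470 days.

14470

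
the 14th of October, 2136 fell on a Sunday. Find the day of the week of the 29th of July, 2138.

Tuesday

Day-of-year of October 14, 2136: 288.
Day-of-year of July 29, 2138: 210.
2136 has 366 days, so 366 − 288 = 78 days remain in 2136.
Full years: 2137: 365. Sum = 365.
Total: 78 + 365 + 210 = 653 days.
653 mod 7 = 2, so 2 days after Sunday is Tuesday.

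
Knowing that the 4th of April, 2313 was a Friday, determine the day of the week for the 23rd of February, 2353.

Monday

From April 4, 2313 to April 4, 2352: 39 years, of which 10 contain a Feb 29 — 29×365 + 10×366 = 14245 days.
April 2352: 30 − 4 = 26 days remain.
Then 9 full months totalling 276 days.
February 1–23, 2353: 23 days (2353 is not a leap year).
Residual: 325 days.
Total: 14570 days.
14570 mod 7 = 3, so 3 days after Friday is Monday.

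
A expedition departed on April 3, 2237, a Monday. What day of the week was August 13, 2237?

April 2237: 30 − 3 = 27 days remain.
Then May (31), June (30), July (31): 31 + 30 + 31 = 92 days.
August 1–13, 2237: 13 days.
Total: 27 + 92 + 13 = 132 days.
132 mod 7 = 6, so 6 days after Monday is Sunday.

Sunday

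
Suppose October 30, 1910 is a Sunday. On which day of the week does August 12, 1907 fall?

Monday

Count forward from the earlier date (August 12, 1907) to the later (October 30, 1910):
Day-of-year of August 12, 1907: 224.
Day-of-year of October 30, 1910: 303.
1907 has 365 days, so 365 − 224 = 141 days remain in 1907.
Full years: 1908: 366; 1909: 365. Sum = 731.
Total: 141 + 731 + 303 = 1175 days.
1175 mod 7 = 6, so 6 days before Sunday is Monday.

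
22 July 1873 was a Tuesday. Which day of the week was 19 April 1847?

Count forward from the earlier date (April 19, 1847) to the later (July 22, 1873):
From April 19, 1847 to April 19, 1873: 26 years, of which 7 contain a Feb 29 — 19×365 + 7×366 = 9497 days.
April 1873: 30 − 19 = 11 days remain.
Then May (31), June (30): 31 + 30 = 61 days.
July 1–22, 1873: 22 days.
Residual: 94 days.
Total: 9591 days.
9591 mod 7 = 1, so 1 day before Tuesday is Monday.

Monday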